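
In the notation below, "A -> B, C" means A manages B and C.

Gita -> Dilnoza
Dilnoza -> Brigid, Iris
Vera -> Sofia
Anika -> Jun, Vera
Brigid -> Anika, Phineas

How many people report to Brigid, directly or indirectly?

5

Brigid directly manages Anika, Phineas. Under Anika: Vera, Sofia, Jun (3). Phineas has no reports. So Brigid's organization is 2 direct reports plus everyone under them: 4 + 1 = 5.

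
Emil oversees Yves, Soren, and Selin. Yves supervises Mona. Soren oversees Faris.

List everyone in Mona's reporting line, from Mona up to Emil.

Mona reports to Yves. Yves reports to Emil. Emil is at the top.

Mona -> Yves -> Emil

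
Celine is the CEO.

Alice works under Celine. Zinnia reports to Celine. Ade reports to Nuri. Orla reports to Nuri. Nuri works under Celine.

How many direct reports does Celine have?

3

Celine directly manages Nuri, Alice, Zinnia. That is 3 direct reports.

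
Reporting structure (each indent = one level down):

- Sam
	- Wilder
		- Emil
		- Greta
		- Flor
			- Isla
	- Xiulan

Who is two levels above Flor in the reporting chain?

Sam

Flor reports to Wilder, and Wilder reports to Sam. So Flor's skip-level manager is Sam.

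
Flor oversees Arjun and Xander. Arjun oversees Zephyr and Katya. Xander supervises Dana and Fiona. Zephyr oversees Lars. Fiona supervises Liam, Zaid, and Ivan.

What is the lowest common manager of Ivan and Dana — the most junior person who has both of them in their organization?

Xander

Ivan's chain of managers is Fiona, Xander, Flor. Dana's chain of managers is Xander, Flor. The first manager that appears in both chains is Xander.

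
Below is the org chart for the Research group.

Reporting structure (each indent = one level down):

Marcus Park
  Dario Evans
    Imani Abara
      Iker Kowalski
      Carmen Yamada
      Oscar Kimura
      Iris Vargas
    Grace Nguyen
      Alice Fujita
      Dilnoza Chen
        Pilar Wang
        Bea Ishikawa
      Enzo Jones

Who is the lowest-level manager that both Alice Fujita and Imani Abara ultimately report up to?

Dario Evans

Alice Fujita's chain of managers is Grace Nguyen, Dario Evans, Marcus Park. Imani Abara's chain of managers is Dario Evans, Marcus Park. The first manager that appears in both chains is Dario Evans.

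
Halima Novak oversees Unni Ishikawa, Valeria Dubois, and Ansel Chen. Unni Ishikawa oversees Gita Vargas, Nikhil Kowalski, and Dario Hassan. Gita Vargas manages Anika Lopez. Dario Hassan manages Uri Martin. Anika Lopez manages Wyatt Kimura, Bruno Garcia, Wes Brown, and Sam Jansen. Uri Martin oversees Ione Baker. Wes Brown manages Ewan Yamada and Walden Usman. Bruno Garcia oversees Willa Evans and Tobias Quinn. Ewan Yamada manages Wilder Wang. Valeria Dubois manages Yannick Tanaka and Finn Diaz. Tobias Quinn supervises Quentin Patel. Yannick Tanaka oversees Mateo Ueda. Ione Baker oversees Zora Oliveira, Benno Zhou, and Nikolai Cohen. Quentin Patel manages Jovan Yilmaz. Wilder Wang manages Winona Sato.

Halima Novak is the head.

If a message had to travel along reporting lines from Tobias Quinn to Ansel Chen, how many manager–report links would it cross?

6

Tobias Quinn is 5 levels below Halima Novak, and Ansel Chen is 1 level below Halima Novak (their lowest common manager). The shortest path runs up from Tobias Quinn to Halima Novak and back down to Ansel Chen: 5 + 1 = 6 links.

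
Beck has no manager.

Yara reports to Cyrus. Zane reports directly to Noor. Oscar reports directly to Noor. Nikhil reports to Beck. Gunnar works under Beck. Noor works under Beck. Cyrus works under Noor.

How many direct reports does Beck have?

Beck directly manages Noor, Gunnar, Nikhil. That is 3 direct reports.

3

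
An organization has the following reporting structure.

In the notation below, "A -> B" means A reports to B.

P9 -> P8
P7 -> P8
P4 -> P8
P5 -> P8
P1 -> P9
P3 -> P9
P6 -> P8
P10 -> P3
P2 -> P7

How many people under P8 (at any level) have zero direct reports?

6

The people in P8's organization with no one reporting to them are P6, P5, P4, P2, P10, P1. That is 6.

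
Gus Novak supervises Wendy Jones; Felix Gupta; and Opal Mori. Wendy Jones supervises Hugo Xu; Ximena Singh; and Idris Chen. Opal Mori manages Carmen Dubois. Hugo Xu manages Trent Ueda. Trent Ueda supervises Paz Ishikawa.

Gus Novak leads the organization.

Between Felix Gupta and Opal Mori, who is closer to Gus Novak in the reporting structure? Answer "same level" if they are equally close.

same level

Both Felix Gupta and Opal Mori are 1 level below Gus Novak.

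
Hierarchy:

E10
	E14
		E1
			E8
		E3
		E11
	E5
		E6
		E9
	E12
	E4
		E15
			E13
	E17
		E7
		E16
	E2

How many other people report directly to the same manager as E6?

1

E6 reports to E5. E5's other direct reports are E9 — 1 peer.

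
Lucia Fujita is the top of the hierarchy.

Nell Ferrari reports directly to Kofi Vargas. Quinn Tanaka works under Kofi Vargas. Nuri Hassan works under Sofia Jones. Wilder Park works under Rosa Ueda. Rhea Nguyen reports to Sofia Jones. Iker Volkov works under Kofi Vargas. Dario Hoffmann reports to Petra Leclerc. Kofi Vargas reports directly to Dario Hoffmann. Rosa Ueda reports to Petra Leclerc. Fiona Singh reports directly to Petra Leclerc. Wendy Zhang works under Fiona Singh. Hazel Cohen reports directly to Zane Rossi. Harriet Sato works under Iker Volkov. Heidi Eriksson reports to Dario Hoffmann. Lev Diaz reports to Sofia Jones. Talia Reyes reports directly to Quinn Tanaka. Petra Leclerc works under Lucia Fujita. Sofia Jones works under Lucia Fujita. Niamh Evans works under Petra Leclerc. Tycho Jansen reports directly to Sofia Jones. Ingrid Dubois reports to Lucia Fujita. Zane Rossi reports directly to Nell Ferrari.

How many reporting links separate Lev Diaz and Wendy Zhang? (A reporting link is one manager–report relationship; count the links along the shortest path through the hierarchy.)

5

Lev Diaz is 2 levels below Lucia Fujita, and Wendy Zhang is 3 levels below Lucia Fujita (their lowest common manager). The shortest path runs up from Lev Diaz to Lucia Fujita and back down to Wendy Zhang: 2 + 3 = 5 links.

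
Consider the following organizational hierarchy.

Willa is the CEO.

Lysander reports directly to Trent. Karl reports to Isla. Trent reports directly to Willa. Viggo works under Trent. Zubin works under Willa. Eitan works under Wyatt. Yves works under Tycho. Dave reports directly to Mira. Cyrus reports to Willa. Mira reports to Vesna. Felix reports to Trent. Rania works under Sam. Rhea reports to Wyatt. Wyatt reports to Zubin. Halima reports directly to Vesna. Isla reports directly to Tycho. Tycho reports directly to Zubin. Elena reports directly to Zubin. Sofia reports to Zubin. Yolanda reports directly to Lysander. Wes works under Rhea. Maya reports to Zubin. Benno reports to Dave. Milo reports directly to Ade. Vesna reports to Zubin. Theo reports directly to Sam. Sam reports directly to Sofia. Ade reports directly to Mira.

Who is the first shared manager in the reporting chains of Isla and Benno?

Zubin

Isla's chain of managers is Tycho, Zubin, Willa. Benno's chain of managers is Dave, Mira, Vesna, Zubin, Willa. The first manager that appears in both chains is Zubin.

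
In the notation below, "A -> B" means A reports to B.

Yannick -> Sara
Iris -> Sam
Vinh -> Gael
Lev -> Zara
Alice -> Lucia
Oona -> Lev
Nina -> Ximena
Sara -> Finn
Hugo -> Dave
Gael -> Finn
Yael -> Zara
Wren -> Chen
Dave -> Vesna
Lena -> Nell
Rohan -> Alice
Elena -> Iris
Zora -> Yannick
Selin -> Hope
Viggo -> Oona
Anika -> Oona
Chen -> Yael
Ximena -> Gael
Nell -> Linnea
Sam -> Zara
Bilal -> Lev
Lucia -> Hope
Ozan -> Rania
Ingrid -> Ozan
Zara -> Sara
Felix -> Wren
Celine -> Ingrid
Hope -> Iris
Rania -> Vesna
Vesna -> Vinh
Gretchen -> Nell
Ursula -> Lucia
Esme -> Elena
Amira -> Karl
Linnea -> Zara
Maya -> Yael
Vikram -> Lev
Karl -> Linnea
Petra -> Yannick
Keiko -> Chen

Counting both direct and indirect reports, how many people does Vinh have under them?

7

Vinh directly manages Vesna. Under Vesna: Dave, Hugo, Rania, Ozan, Ingrid, Celine (6). That's 7 in total.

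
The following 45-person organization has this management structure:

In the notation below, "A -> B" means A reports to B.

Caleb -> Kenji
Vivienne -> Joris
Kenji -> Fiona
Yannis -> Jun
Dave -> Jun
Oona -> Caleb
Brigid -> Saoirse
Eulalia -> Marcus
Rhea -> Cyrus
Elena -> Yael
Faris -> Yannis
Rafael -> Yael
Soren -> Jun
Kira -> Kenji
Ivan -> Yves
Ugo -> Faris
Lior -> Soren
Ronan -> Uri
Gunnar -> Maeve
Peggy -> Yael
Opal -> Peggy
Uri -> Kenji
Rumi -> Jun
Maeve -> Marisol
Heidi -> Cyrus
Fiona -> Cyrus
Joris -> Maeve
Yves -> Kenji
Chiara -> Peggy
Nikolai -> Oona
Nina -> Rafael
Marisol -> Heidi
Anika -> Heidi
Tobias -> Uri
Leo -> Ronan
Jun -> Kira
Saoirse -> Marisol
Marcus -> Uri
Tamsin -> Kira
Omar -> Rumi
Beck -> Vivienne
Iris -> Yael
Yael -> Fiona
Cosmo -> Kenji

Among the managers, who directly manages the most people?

Kenji

Direct-report counts: Cyrus has 3; Heidi has 2; Marisol has 2; Maeve has 2; Joris has 1; Vivienne has 1; Saoirse has 1; Fiona has 2; Kenji has 5; Yves has 1; Caleb has 1; Oona has 1; Uri has 3; Ronan has 1; Marcus has 1; Kira has 2; Jun has 4; Soren has 1; Rumi has 1; Yannis has 1; Faris has 1; Yael has 4; Rafael has 1; Peggy has 2. The largest is 5, held by Kenji.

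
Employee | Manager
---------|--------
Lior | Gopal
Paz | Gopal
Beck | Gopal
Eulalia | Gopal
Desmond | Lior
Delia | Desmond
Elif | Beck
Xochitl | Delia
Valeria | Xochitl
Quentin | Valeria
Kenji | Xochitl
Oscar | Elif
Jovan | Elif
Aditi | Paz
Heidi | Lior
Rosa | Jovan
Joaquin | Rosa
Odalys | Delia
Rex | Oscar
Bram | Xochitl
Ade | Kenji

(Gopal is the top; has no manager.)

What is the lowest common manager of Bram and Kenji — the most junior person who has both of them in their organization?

Xochitl

Bram's chain of managers is Xochitl, Delia, Desmond, Lior, Gopal. Kenji's chain of managers is Xochitl, Delia, Desmond, Lior, Gopal. The first manager that appears in both chains is Xochitl.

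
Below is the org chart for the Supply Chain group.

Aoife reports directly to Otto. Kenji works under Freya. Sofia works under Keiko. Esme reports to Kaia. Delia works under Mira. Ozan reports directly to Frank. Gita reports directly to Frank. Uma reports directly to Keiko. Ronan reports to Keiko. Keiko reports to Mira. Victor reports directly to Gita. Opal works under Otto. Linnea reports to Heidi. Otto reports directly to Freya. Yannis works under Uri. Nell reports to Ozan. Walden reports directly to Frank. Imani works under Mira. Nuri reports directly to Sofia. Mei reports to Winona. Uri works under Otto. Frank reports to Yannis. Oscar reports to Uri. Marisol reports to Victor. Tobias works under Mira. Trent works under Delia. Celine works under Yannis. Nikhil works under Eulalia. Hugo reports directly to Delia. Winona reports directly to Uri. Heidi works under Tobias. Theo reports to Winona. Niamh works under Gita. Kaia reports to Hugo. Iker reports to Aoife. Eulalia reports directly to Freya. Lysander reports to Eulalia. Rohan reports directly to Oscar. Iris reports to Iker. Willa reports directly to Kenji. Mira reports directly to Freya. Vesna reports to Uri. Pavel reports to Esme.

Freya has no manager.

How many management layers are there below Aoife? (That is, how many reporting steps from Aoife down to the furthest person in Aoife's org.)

The longest chain under Aoife runs Aoife → Iker → Iris, which is 2 levels below Aoife.

2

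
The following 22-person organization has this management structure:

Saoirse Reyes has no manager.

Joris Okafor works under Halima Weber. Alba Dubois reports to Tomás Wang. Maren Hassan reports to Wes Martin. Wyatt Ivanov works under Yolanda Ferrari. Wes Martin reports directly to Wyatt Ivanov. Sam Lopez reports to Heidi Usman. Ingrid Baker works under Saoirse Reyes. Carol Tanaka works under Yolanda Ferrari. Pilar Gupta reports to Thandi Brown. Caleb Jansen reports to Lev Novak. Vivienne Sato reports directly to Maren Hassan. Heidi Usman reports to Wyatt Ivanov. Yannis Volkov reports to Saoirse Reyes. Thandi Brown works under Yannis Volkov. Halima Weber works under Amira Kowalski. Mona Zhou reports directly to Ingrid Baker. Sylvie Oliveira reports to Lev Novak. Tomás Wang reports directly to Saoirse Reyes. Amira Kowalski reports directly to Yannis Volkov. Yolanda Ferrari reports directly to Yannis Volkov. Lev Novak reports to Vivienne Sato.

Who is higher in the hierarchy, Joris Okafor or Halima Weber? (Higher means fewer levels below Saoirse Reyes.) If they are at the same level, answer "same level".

Halima Weber

Joris Okafor is 4 levels below Saoirse Reyes; Halima Weber is 3. Halima Weber is higher.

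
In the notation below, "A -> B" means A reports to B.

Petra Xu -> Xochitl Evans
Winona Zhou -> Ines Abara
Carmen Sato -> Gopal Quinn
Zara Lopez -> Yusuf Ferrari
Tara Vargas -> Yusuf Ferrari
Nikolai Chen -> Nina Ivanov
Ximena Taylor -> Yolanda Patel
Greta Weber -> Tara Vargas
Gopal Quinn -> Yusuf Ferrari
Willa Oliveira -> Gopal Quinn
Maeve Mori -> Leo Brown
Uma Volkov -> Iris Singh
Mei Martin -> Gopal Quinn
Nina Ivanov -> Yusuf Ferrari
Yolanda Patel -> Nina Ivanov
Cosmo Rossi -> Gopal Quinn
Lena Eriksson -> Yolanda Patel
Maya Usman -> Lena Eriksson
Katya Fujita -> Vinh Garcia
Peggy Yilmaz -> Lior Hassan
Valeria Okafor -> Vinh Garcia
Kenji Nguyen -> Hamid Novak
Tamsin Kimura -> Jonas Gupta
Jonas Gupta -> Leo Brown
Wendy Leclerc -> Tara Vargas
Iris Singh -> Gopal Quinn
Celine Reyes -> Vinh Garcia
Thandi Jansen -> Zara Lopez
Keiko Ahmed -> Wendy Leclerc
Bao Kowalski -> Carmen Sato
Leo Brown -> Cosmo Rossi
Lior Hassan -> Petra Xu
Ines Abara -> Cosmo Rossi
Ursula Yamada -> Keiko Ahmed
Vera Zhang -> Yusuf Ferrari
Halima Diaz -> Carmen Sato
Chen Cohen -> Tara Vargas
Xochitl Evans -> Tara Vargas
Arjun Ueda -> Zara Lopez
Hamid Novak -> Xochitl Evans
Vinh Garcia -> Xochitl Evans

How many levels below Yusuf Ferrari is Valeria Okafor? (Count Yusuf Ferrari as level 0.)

Chain from Valeria Okafor up to Yusuf Ferrari: Valeria Okafor → Vinh Garcia → Xochitl Evans → Tara Vargas → Yusuf Ferrari. That is 4 steps up, so Valeria Okafor is 4 levels below Yusuf Ferrari.

4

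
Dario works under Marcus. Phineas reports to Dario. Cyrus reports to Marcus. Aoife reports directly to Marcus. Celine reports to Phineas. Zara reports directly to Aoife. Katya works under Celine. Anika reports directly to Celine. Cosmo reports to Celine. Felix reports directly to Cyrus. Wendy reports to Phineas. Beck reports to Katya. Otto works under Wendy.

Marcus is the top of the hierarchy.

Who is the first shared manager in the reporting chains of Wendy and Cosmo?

Phineas

Wendy's chain of managers is Phineas, Dario, Marcus. Cosmo's chain of managers is Celine, Phineas, Dario, Marcus. The first manager that appears in both chains is Phineas.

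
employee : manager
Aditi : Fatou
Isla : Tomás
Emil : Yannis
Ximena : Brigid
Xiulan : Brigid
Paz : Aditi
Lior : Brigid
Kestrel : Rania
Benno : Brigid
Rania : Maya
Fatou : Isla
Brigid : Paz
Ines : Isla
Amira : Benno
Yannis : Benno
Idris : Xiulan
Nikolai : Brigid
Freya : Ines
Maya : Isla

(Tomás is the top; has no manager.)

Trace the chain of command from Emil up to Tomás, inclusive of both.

Emil reports to Yannis. Yannis reports to Benno. Benno reports to Brigid. Brigid reports to Paz. Paz reports to Aditi. Aditi reports to Fatou. Fatou reports to Isla. Isla reports to Tomás. Tomás is at the top.

Emil -> Yannis -> Benno -> Brigid -> Paz -> Aditi -> Fatou -> Isla -> Tomás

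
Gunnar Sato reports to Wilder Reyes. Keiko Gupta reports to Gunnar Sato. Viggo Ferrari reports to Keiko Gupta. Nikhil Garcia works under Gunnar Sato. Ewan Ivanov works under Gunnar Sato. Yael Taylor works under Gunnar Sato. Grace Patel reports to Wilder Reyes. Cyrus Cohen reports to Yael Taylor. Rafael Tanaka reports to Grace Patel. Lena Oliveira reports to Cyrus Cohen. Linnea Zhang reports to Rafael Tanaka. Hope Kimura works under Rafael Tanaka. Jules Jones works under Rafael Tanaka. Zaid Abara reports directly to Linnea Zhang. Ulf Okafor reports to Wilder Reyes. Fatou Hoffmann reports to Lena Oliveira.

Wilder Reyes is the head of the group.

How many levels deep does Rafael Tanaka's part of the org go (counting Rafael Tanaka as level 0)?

The longest chain under Rafael Tanaka runs Rafael Tanaka → Linnea Zhang → Zaid Abara, which is 2 levels below Rafael Tanaka.

2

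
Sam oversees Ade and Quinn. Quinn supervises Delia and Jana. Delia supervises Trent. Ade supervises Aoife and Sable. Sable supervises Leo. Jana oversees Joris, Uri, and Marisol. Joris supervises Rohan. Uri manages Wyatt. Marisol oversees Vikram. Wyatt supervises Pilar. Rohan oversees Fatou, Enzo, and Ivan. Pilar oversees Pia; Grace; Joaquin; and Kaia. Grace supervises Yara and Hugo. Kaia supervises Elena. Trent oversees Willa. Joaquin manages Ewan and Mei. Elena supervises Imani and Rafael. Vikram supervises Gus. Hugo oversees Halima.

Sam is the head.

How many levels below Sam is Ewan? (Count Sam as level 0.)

7

Chain from Ewan up to Sam: Ewan → Joaquin → Pilar → Wyatt → Uri → Jana → Quinn → Sam. That is 7 steps up, so Ewan is 7 levels below Sam.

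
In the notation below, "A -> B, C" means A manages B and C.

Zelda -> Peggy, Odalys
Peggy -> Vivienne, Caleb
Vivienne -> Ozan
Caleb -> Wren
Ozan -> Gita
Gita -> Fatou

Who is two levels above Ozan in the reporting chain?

Ozan reports to Vivienne, and Vivienne reports to Peggy. So Ozan's skip-level manager is Peggy.

Peggy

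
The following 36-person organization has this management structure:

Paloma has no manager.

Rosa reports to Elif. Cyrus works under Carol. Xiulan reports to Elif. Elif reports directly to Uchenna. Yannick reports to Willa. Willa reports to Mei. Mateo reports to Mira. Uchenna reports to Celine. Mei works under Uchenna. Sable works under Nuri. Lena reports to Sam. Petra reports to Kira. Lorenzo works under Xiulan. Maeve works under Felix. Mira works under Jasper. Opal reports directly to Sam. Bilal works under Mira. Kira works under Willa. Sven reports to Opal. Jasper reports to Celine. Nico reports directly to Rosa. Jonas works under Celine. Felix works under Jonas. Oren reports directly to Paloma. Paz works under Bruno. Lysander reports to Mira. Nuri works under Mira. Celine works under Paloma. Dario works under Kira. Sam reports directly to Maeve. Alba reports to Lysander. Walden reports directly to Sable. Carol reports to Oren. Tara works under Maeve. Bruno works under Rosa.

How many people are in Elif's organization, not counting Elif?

6

Elif directly manages Rosa, Xiulan. Under Rosa: Bruno, Paz, Nico (3). Under Xiulan: Lorenzo (1). So Elif's organization is 2 direct reports plus everyone under them: 4 + 2 = 6.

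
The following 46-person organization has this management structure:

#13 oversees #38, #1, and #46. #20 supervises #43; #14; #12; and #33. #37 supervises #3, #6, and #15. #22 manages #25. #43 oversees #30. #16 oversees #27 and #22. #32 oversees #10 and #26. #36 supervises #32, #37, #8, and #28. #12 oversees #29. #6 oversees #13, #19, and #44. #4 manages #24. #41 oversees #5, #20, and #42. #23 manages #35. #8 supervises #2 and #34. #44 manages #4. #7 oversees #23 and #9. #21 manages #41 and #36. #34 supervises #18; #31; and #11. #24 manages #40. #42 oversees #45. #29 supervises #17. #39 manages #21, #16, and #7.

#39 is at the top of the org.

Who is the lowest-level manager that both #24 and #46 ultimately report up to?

#6

#24's chain of managers is #4, #44, #6, #37, #36, #21, #39. #46's chain of managers is #13, #6, #37, #36, #21, #39. The first manager that appears in both chains is #6.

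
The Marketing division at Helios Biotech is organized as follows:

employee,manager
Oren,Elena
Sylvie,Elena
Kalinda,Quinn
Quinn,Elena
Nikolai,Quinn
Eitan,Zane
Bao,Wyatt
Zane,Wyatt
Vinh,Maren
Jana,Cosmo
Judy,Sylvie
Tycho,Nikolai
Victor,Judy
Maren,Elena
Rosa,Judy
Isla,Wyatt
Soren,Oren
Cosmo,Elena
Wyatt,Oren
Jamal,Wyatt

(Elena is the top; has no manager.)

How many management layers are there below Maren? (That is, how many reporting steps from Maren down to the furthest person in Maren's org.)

1

The longest chain under Maren runs Maren → Vinh, which is 1 level below Maren.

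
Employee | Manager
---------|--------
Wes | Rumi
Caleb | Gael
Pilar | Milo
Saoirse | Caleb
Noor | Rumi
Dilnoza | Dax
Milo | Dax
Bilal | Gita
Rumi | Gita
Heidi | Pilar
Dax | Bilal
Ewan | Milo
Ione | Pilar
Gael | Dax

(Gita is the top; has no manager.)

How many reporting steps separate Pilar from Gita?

Chain from Pilar up to Gita: Pilar → Milo → Dax → Bilal → Gita. That is 4 steps up, so Pilar is 4 levels below Gita.

4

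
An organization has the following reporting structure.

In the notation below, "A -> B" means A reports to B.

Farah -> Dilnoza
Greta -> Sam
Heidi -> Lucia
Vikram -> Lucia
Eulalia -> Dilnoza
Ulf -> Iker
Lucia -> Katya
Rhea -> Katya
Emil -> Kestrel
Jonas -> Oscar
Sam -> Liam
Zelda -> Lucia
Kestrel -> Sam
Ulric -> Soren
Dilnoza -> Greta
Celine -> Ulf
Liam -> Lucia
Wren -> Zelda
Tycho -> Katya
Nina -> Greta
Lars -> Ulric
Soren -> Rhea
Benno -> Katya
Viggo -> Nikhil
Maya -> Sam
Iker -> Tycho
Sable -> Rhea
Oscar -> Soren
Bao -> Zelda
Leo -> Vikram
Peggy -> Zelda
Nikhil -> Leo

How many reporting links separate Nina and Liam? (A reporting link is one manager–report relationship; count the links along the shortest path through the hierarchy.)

3

Nina is in Liam's organization: the chain from Nina up to Liam is Nina → Greta → Sam → Liam, which is 3 links.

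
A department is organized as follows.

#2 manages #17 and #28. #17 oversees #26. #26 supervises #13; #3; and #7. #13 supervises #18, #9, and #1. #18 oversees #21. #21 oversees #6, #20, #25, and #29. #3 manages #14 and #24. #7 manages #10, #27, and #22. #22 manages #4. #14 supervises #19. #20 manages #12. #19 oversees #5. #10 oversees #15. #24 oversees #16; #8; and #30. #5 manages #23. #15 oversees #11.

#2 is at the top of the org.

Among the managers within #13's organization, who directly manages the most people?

Direct-report counts within #13's organization: #13 has 3; #18 has 1; #21 has 4; #20 has 1. The largest is 4, held by #21.

#21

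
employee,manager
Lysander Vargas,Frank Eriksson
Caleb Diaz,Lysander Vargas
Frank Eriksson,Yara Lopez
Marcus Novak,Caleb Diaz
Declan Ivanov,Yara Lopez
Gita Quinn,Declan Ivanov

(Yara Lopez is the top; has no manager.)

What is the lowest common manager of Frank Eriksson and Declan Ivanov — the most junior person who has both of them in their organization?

Frank Eriksson's chain of managers is Yara Lopez. Declan Ivanov's chain of managers is Yara Lopez. The first manager that appears in both chains is Yara Lopez.

Yara Lopez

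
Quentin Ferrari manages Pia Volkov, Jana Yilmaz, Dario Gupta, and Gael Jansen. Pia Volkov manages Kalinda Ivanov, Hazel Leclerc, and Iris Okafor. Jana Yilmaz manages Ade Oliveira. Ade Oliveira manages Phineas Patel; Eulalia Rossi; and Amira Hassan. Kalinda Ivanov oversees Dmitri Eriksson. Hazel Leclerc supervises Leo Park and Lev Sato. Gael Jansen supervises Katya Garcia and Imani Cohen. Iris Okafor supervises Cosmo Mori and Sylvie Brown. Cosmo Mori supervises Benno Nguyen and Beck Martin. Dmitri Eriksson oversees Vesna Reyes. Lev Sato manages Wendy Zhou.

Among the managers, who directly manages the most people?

Direct-report counts: Quentin Ferrari has 4; Gael Jansen has 2; Jana Yilmaz has 1; Ade Oliveira has 3; Pia Volkov has 3; Iris Okafor has 2; Cosmo Mori has 2; Hazel Leclerc has 2; Lev Sato has 1; Kalinda Ivanov has 1; Dmitri Eriksson has 1. The largest is 4, held by Quentin Ferrari.

Quentin Ferrari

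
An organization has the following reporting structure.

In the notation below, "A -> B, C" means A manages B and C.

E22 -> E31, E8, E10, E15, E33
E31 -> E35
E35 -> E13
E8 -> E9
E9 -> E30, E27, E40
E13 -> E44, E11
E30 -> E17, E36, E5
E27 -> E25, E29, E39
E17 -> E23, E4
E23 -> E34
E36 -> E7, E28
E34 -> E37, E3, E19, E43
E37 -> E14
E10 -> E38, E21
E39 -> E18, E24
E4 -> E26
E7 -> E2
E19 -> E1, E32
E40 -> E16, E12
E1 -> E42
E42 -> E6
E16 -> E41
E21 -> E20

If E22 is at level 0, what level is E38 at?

2

Chain from E38 up to E22: E38 → E10 → E22. That is 2 steps up, so E38 is 2 levels below E22.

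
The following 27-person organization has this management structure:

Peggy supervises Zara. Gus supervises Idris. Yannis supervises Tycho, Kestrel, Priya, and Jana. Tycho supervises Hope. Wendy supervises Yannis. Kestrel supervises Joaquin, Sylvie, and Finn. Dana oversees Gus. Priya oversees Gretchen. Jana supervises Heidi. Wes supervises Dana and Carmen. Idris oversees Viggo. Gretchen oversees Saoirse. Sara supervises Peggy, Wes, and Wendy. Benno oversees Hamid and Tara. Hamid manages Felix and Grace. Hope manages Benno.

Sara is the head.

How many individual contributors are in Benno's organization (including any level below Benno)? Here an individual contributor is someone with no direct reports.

The people in Benno's organization with no one reporting to them are Grace, Felix, Tara. That is 3.

3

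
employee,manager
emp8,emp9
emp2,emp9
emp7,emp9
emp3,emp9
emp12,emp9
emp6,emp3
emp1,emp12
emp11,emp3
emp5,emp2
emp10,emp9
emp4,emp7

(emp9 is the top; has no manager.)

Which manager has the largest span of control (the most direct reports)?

Direct-report counts: emp9 has 6; emp12 has 1; emp3 has 2; emp7 has 1; emp2 has 1. The largest is 6, held by emp9.

emp9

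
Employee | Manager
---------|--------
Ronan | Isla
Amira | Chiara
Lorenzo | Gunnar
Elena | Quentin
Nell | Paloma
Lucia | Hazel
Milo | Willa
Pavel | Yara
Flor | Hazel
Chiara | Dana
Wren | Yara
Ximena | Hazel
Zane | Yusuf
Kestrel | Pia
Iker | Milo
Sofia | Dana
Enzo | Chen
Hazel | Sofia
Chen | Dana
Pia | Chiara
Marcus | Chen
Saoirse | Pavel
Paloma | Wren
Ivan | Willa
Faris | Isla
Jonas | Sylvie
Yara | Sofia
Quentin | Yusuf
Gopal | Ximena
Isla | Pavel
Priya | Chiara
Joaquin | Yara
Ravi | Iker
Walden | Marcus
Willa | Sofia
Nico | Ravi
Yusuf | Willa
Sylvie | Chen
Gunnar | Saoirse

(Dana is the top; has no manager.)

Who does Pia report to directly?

Pia reports directly to Chiara.

Chiara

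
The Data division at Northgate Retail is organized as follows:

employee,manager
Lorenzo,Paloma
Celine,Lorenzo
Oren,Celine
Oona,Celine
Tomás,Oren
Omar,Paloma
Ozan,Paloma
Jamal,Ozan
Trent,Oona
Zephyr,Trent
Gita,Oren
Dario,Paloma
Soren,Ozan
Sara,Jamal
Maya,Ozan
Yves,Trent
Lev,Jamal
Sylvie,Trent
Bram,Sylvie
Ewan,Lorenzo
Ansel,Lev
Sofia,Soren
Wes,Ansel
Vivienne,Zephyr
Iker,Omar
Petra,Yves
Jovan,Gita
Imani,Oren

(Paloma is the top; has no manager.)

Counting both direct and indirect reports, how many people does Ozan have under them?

8

Ozan directly manages Jamal, Soren, Maya. Under Jamal: Lev, Ansel, Wes, Sara (4). Under Soren: Sofia (1). Maya has no reports. So Ozan's organization is 3 direct reports plus everyone under them: 5 + 2 + 1 = 8.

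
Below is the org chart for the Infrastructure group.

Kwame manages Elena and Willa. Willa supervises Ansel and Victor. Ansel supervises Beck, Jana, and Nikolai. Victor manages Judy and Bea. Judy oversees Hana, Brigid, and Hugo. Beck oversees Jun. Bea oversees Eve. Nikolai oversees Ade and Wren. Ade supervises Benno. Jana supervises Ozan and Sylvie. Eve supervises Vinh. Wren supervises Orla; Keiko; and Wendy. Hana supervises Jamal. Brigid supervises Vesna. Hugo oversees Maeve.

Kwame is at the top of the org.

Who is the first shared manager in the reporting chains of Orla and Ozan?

Ansel

Orla's chain of managers is Wren, Nikolai, Ansel, Willa, Kwame. Ozan's chain of managers is Jana, Ansel, Willa, Kwame. The first manager that appears in both chains is Ansel.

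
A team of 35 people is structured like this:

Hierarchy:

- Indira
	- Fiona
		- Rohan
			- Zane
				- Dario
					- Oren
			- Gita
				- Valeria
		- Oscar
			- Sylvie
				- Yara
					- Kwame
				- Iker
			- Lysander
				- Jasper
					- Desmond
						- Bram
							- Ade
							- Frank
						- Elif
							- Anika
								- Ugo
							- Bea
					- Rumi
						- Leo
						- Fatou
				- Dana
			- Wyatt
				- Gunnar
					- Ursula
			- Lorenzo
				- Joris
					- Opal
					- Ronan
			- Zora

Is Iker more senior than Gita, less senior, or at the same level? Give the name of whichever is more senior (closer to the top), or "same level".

Gita

Iker is 4 levels below Indira; Gita is 3. Gita is higher.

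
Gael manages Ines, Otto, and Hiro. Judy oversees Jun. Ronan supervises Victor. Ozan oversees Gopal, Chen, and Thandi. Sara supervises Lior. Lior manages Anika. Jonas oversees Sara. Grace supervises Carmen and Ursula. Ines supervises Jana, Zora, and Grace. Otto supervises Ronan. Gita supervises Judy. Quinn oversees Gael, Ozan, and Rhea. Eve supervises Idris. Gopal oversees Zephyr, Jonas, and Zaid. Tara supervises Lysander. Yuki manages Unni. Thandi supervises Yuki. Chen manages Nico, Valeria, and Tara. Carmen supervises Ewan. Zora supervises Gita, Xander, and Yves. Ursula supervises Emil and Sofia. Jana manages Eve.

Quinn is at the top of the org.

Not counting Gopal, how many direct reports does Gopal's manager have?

2

Gopal reports to Ozan. Ozan's other direct reports are Chen, Thandi — 2 peers.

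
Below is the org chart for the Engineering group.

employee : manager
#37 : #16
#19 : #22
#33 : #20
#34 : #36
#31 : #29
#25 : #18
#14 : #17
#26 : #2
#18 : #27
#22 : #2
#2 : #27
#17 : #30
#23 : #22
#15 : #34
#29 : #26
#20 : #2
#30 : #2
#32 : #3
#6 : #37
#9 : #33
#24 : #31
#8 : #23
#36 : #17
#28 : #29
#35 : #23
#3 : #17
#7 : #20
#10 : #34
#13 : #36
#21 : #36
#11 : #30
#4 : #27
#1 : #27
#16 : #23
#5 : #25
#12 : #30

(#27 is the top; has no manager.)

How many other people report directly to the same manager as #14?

#14 reports to #17. #17's other direct reports are #36, #3 — 2 peers.

2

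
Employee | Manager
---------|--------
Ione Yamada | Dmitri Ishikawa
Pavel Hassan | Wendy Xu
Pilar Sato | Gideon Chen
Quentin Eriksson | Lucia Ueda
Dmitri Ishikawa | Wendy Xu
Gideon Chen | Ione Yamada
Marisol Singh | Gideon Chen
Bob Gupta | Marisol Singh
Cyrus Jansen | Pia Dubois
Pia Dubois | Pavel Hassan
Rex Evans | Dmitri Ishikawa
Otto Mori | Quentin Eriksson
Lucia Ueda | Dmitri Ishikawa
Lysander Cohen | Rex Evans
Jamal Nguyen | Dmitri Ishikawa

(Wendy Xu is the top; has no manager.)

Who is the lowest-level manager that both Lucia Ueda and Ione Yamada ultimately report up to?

Dmitri Ishikawa

Lucia Ueda's chain of managers is Dmitri Ishikawa, Wendy Xu. Ione Yamada's chain of managers is Dmitri Ishikawa, Wendy Xu. The first manager that appears in both chains is Dmitri Ishikawa.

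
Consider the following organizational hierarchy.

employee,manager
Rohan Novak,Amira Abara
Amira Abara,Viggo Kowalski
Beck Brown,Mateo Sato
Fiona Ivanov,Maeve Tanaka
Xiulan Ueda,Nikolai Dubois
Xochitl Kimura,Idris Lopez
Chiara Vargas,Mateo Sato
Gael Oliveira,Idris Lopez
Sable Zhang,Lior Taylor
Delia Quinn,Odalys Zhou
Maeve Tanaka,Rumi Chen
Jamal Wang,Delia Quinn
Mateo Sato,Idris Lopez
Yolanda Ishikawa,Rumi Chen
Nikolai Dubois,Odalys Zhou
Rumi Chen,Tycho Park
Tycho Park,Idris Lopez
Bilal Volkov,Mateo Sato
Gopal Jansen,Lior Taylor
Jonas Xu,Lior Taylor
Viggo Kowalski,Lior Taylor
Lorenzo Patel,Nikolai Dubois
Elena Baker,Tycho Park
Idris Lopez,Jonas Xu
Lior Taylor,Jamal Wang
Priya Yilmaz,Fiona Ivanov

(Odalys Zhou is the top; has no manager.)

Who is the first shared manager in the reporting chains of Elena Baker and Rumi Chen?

Tycho Park

Elena Baker's chain of managers is Tycho Park, Idris Lopez, Jonas Xu, Lior Taylor, Jamal Wang, Delia Quinn, Odalys Zhou. Rumi Chen's chain of managers is Tycho Park, Idris Lopez, Jonas Xu, Lior Taylor, Jamal Wang, Delia Quinn, Odalys Zhou. The first manager that appears in both chains is Tycho Park.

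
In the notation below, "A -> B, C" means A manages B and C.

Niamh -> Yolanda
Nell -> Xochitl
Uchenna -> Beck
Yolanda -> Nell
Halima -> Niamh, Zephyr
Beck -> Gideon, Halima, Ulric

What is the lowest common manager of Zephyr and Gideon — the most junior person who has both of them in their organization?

Zephyr's chain of managers is Halima, Beck, Uchenna. Gideon's chain of managers is Beck, Uchenna. The first manager that appears in both chains is Beck.

Beck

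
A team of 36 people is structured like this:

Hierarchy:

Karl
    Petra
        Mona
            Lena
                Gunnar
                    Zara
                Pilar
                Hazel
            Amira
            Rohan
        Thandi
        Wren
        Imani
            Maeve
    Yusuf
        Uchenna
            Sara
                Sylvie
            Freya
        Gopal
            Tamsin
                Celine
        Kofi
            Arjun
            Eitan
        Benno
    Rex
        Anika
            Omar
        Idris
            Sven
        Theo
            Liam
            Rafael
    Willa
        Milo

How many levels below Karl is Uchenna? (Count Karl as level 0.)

2

Chain from Uchenna up to Karl: Uchenna → Yusuf → Karl. That is 2 steps up, so Uchenna is 2 levels below Karl.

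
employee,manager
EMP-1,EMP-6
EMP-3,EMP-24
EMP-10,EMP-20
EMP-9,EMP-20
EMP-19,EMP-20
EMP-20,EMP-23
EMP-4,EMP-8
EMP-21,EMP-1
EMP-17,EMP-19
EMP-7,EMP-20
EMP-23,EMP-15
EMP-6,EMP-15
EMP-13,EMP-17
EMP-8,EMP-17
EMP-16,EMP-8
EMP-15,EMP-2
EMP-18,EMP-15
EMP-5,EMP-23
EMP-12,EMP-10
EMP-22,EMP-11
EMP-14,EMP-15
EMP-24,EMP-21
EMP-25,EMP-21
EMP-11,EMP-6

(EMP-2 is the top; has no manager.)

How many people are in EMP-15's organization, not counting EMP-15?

23

EMP-15 directly manages EMP-23, EMP-6, EMP-18, EMP-14. Under EMP-23: EMP-5, EMP-20, EMP-9, EMP-7, EMP-10, EMP-12, EMP-19, EMP-17, EMP-13, EMP-8, EMP-16, EMP-4 (12). Under EMP-6: EMP-11, EMP-22, EMP-1, EMP-21, EMP-25, EMP-24, EMP-3 (7). EMP-18 has no reports. EMP-14 has no reports. So EMP-15's organization is 4 direct reports plus everyone under them: 13 + 8 + 1 + 1 = 23.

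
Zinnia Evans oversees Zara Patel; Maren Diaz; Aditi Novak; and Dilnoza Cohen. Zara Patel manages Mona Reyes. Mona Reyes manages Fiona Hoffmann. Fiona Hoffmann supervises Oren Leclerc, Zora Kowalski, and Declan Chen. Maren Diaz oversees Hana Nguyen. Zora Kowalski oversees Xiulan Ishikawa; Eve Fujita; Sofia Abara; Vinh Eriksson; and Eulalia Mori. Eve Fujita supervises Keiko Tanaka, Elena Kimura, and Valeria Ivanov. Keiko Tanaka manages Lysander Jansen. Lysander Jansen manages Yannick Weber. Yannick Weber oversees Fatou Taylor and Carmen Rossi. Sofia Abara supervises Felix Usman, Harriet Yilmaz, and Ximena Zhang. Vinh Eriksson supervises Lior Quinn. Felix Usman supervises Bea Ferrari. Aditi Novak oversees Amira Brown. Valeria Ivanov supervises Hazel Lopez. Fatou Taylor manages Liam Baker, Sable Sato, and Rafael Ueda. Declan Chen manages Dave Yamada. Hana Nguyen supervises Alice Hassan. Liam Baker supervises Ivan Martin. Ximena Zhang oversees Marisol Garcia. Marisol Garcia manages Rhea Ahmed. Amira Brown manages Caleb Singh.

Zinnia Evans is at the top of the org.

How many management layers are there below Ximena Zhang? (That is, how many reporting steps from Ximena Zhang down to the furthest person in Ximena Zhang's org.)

2

The longest chain under Ximena Zhang runs Ximena Zhang → Marisol Garcia → Rhea Ahmed, which is 2 levels below Ximena Zhang.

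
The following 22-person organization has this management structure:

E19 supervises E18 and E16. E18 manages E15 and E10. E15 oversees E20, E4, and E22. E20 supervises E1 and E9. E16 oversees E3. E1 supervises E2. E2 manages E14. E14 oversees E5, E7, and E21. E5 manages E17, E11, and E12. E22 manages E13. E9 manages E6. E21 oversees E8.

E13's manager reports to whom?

E15

E13 reports to E22, and E22 reports to E15. So E13's skip-level manager is E15.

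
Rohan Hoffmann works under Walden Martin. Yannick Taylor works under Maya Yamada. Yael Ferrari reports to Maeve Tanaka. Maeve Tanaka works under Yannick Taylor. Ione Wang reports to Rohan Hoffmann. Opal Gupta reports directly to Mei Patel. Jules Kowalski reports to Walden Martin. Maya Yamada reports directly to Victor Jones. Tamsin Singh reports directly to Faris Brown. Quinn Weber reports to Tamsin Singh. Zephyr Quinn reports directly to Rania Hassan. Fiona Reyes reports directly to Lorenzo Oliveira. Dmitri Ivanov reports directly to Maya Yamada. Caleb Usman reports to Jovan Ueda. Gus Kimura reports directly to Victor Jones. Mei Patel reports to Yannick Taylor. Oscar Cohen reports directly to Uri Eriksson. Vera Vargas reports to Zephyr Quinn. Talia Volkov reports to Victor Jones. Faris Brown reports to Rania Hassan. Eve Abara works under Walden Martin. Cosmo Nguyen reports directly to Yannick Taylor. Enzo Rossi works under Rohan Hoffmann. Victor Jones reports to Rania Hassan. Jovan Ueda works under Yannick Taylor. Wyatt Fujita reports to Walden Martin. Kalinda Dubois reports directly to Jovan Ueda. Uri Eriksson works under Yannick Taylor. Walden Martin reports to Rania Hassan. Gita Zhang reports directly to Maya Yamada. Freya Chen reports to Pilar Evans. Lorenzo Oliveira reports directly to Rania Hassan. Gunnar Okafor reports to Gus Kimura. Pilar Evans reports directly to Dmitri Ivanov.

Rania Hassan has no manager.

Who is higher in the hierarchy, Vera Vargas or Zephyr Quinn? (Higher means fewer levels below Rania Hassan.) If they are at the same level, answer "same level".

Vera Vargas is 2 levels below Rania Hassan; Zephyr Quinn is 1. Zephyr Quinn is higher.

Zephyr Quinn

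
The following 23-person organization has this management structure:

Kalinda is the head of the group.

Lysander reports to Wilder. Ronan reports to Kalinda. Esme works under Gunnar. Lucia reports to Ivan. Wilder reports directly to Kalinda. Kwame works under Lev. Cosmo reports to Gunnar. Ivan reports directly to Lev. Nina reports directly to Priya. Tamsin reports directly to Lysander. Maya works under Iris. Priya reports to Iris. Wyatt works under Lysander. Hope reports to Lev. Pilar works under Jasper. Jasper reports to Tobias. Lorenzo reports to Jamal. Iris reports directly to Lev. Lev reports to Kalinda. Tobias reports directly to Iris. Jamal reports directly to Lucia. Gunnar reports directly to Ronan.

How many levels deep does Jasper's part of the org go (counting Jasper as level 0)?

1

The longest chain under Jasper runs Jasper → Pilar, which is 1 level below Jasper.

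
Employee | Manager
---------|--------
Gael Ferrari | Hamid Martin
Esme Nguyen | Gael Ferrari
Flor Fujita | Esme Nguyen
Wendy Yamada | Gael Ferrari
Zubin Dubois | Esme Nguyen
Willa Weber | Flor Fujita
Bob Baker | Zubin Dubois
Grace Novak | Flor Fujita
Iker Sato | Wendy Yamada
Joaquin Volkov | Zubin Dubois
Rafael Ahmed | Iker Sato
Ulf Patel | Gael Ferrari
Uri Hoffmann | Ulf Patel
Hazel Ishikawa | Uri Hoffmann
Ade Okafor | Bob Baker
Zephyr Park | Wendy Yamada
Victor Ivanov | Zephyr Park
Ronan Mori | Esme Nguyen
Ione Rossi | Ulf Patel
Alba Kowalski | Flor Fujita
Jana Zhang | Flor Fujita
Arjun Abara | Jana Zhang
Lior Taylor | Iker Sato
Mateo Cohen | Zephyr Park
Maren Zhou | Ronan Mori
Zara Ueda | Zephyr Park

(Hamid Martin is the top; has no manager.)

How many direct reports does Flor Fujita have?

Flor Fujita directly manages Willa Weber, Grace Novak, Alba Kowalski, Jana Zhang. That is 4 direct reports.

4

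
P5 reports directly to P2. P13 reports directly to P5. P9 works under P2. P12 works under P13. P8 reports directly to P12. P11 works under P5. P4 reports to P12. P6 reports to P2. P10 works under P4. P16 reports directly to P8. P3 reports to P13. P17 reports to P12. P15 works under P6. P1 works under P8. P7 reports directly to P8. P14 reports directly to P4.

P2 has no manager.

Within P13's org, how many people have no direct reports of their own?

The people in P13's organization with no one reporting to them are P3, P17, P14, P10, P7, P1, P16. That is 7.

7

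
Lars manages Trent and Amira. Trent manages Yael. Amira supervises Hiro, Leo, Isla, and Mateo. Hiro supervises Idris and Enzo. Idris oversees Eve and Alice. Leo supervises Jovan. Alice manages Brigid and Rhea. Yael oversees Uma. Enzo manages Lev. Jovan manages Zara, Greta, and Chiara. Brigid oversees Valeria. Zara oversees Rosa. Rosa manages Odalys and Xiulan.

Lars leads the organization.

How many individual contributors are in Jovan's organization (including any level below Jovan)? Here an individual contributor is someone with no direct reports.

4

The people in Jovan's organization with no one reporting to them are Chiara, Greta, Xiulan, Odalys. That is 4.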